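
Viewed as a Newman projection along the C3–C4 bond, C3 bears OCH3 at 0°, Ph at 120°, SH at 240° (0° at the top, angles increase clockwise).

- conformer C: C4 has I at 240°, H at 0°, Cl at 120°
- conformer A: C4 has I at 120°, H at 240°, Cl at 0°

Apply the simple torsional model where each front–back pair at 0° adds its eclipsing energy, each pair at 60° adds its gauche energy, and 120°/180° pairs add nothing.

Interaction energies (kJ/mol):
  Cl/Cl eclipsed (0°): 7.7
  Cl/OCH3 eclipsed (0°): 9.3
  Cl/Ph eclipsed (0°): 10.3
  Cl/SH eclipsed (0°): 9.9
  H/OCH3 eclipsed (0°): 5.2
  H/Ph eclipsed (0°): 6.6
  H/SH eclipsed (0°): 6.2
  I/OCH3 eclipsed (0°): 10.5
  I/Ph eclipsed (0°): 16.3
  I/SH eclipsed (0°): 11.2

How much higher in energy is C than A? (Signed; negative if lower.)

-5.1 kJ/mol

C (eclipsed): OCH3–H eclipsed, Ph–Cl eclipsed, SH–I eclipsed; 5.2 + 10.3 + 11.2 = 26.7 kJ/mol.
A (eclipsed): OCH3–Cl eclipsed, Ph–I eclipsed, SH–H eclipsed; 9.3 + 16.3 + 6.2 = 31.8 kJ/mol.
E(C) − E(A) = 26.7 − 31.8 = -5.1 kJ/mol.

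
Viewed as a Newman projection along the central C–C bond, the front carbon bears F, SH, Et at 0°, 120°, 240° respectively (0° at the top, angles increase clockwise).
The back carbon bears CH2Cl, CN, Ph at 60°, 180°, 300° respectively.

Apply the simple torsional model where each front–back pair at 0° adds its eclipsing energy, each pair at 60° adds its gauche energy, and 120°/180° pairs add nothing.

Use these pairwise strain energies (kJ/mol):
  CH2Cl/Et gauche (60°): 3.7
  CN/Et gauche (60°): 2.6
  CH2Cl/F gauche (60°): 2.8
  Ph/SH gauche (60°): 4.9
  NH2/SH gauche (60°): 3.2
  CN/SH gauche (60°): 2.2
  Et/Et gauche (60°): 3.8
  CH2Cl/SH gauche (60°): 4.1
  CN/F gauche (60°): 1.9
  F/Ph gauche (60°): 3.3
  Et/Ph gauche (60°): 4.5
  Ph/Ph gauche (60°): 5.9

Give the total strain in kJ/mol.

This conformer is staggered. F at 0° is gauche with CH2Cl at 60° (2.8); F at 0° is gauche with Ph at 300° (3.3); SH at 120° is gauche with CH2Cl at 60° (4.1); SH at 120° is gauche with CN at 180° (2.2); Et at 240° is gauche with CN at 180° (2.6); Et at 240° is gauche with Ph at 300° (4.5). Total 19.5 kJ/mol.

19.5 kJ/mol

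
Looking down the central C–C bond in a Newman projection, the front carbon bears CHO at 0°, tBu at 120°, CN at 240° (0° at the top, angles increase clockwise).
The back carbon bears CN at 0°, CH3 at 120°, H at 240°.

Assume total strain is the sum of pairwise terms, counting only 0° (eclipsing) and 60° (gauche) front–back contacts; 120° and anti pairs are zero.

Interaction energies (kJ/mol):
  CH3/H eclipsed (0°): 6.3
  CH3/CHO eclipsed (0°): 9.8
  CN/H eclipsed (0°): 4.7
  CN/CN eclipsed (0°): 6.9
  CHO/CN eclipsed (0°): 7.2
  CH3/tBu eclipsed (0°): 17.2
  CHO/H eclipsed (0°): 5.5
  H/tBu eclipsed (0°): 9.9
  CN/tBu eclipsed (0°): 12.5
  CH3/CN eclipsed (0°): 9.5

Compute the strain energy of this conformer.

This conformer (eclipsed): CHO–CN eclipsed, tBu–CH3 eclipsed, CN–H eclipsed; 7.2 + 17.2 + 4.7 = 29.1 kJ/mol.

29.1 kJ/mol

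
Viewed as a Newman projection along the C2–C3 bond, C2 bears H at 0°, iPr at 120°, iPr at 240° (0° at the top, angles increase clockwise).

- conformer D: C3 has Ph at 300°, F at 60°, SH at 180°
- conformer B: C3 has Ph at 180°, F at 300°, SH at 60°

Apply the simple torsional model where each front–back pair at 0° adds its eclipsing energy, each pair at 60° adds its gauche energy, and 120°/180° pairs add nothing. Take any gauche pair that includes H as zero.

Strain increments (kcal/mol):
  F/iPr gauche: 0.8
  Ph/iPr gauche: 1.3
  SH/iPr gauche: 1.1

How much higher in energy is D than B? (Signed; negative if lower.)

-0.2 kcal/mol

D (staggered): iPr–F gauche, iPr–SH gauche, iPr–Ph gauche, iPr–SH gauche; 0.8 + 1.1 + 1.3 + 1.1 = 4.3 kcal/mol.
B (staggered): iPr–Ph gauche, iPr–SH gauche, iPr–Ph gauche, iPr–F gauche; 1.3 + 1.1 + 1.3 + 0.8 = 4.5 kcal/mol.
E(D) − E(B) = 4.3 − 4.5 = -0.2 kcal/mol.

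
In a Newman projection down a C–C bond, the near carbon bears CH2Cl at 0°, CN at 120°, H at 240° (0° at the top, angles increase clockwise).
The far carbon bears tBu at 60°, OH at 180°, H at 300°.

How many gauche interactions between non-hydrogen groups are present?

Non-H gauche pairs: CH2Cl(0°)/tBu(60°); CN(120°)/tBu(60°); CN(120°)/OH(180°) — 3 interactions.

3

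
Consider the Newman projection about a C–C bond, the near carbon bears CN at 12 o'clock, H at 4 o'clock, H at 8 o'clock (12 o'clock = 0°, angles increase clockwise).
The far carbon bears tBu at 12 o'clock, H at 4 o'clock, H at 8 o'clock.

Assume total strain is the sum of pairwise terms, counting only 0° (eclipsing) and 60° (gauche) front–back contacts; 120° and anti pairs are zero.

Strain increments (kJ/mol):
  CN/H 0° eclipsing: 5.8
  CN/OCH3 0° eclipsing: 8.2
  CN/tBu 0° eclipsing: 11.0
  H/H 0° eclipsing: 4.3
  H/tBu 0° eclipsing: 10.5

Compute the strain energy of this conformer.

This conformer (eclipsed): CN(0°)/tBu(0°) eclipsed 11.0; H(120°)/H(120°) eclipsed 4.3; H(240°)/H(240°) eclipsed 4.3 → 19.6 kJ/mol.

19.6 kJ/mol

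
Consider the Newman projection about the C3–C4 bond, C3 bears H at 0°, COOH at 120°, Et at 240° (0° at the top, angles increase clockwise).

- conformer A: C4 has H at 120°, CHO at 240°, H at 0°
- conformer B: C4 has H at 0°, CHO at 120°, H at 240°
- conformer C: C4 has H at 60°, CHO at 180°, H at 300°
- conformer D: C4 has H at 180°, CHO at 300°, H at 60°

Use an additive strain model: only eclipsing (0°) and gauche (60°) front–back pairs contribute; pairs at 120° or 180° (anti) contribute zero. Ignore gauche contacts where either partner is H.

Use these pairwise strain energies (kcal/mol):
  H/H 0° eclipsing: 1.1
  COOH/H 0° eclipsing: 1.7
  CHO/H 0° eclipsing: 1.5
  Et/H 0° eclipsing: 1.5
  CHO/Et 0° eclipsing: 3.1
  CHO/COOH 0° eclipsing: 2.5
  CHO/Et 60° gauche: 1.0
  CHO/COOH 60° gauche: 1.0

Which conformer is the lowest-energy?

D

A (eclipsed): H(0°)/H(0°) eclipsed 1.1; COOH(120°)/H(120°) eclipsed 1.7; Et(240°)/CHO(240°) eclipsed 3.1 → 5.9 kcal/mol.
B (eclipsed): H(0°)/H(0°) eclipsed 1.1; COOH(120°)/CHO(120°) eclipsed 2.5; Et(240°)/H(240°) eclipsed 1.5 → 5.1 kcal/mol.
C (staggered): COOH(120°)/CHO(180°) gauche 1.0; Et(240°)/CHO(180°) gauche 1.0 → 2.0 kcal/mol.
D (staggered): Et(240°)/CHO(300°) gauche 1.0 → 1.0 kcal/mol.
D has the lowest total (1.0 kcal/mol).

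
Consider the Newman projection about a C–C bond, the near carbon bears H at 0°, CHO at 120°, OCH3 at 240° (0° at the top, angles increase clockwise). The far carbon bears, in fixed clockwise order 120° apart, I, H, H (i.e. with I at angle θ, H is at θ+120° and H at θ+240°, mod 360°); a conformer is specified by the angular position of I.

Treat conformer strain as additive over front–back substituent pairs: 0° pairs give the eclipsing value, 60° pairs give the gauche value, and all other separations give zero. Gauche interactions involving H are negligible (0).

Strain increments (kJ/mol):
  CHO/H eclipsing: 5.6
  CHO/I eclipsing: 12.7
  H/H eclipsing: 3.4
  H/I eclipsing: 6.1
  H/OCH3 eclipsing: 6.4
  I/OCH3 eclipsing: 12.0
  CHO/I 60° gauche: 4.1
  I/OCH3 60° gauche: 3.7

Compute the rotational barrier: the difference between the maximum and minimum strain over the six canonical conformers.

18.8 kJ/mol

I at 0° (eclipsed): H(0°)/I(0°) eclipsed 6.1; CHO(120°)/H(120°) eclipsed 5.6; OCH3(240°)/H(240°) eclipsed 6.4 → 18.1 kJ/mol.
I at 60° (staggered): CHO(120°)/I(60°) gauche 4.1 → 4.1 kJ/mol.
I at 120° (eclipsed): H(0°)/H(0°) eclipsed 3.4; CHO(120°)/I(120°) eclipsed 12.7; OCH3(240°)/H(240°) eclipsed 6.4 → 22.5 kJ/mol.
I at 180° (staggered): CHO(120°)/I(180°) gauche 4.1; OCH3(240°)/I(180°) gauche 3.7 → 7.8 kJ/mol.
I at 240° (eclipsed): H(0°)/H(0°) eclipsed 3.4; CHO(120°)/H(120°) eclipsed 5.6; OCH3(240°)/I(240°) eclipsed 12.0 → 21.0 kJ/mol.
I at 300° (staggered): OCH3(240°)/I(300°) gauche 3.7 → 3.7 kJ/mol.
Max at 120° (22.5 kJ/mol), min at 300° (3.7 kJ/mol); barrier = 18.8 kJ/mol.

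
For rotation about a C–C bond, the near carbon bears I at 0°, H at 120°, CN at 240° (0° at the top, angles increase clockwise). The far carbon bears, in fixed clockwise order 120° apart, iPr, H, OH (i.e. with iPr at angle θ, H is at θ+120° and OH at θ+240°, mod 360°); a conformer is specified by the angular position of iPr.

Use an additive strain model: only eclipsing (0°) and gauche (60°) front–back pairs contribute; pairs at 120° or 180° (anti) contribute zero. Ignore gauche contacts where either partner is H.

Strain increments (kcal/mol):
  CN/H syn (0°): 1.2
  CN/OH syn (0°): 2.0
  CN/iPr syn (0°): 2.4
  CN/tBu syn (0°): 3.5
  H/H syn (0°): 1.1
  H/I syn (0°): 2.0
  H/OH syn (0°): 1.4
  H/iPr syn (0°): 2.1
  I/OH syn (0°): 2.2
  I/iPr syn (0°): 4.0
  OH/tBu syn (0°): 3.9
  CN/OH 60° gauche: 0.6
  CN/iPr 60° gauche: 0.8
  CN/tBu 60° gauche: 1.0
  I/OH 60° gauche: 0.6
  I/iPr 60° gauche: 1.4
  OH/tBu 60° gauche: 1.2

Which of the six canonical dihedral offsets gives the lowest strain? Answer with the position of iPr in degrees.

iPr at 0° (eclipsed): I–iPr eclipsed, H–H eclipsed, CN–OH eclipsed; 4.0 + 1.1 + 2.0 = 7.1 kcal/mol.
iPr at 60° (staggered): I–iPr gauche, I–OH gauche, CN–OH gauche; 1.4 + 0.6 + 0.6 = 2.6 kcal/mol.
iPr at 120° (eclipsed): I–OH eclipsed, H–iPr eclipsed, CN–H eclipsed; 2.2 + 2.1 + 1.2 = 5.5 kcal/mol.
iPr at 180° (staggered): I–OH gauche, CN–iPr gauche; 0.6 + 0.8 = 1.4 kcal/mol.
iPr at 240° (eclipsed): I–H eclipsed, H–OH eclipsed, CN–iPr eclipsed; 2.0 + 1.4 + 2.4 = 5.8 kcal/mol.
iPr at 300° (staggered): I–iPr gauche, CN–iPr gauche, CN–OH gauche; 1.4 + 0.8 + 0.6 = 2.8 kcal/mol.
The minimum (1.4 kcal/mol) occurs with iPr at 180°.

180°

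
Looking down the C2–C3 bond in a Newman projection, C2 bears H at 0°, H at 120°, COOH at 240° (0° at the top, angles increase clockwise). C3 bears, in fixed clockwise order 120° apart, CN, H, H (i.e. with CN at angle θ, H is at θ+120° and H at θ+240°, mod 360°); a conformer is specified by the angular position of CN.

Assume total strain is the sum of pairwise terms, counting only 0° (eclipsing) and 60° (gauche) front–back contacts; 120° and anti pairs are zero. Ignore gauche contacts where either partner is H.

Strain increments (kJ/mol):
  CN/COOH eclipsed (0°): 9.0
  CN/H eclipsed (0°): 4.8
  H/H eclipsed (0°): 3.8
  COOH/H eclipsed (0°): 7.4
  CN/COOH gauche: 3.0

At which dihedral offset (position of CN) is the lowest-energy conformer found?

CN at 0° (eclipsed): H–CN eclipsed, H–H eclipsed, COOH–H eclipsed; 4.8 + 3.8 + 7.4 = 16.0 kJ/mol.
CN at 60° (staggered): no non-H gauche contacts → 0.0 kJ/mol.
CN at 120° (eclipsed): H–H eclipsed, H–CN eclipsed, COOH–H eclipsed; 3.8 + 4.8 + 7.4 = 16.0 kJ/mol.
CN at 180° (staggered): COOH–CN gauche; 3.0 = 3.0 kJ/mol.
CN at 240° (eclipsed): H–H eclipsed, H–H eclipsed, COOH–CN eclipsed; 3.8 + 3.8 + 9.0 = 16.6 kJ/mol.
CN at 300° (staggered): COOH–CN gauche; 3.0 = 3.0 kJ/mol.
The minimum (0.0 kJ/mol) occurs with CN at 60°.

60°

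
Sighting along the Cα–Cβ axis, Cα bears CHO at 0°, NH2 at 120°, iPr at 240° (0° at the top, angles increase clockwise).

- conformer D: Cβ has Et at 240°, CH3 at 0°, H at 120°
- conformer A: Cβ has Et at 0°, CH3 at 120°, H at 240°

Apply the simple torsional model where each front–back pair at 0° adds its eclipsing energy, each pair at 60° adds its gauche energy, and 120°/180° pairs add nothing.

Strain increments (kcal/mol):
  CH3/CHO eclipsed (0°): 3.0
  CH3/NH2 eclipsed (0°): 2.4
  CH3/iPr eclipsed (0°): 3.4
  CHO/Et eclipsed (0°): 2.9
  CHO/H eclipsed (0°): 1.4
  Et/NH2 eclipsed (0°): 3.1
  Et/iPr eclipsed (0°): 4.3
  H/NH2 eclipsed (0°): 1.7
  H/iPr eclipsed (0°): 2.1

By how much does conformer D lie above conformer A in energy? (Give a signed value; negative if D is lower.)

D (eclipsed): CHO–CH3 eclipsed, NH2–H eclipsed, iPr–Et eclipsed; 3.0 + 1.7 + 4.3 = 9.0 kcal/mol.
A (eclipsed): CHO–Et eclipsed, NH2–CH3 eclipsed, iPr–H eclipsed; 2.9 + 2.4 + 2.1 = 7.4 kcal/mol.
E(D) − E(A) = 9.0 − 7.4 = +1.6 kcal/mol.

+1.6 kcal/mol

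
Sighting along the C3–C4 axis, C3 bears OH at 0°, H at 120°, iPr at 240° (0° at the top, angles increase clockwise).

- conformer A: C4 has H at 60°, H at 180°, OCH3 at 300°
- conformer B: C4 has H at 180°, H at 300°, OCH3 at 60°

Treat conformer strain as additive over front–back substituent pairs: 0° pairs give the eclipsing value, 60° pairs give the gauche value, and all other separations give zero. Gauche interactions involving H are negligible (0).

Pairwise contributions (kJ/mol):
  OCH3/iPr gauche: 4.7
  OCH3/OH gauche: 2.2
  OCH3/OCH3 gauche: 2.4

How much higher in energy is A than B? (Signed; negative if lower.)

A (staggered): OH–OCH3 gauche, iPr–OCH3 gauche; 2.2 + 4.7 = 6.9 kJ/mol.
B (staggered): OH–OCH3 gauche; 2.2 = 2.2 kJ/mol.
E(A) − E(B) = 6.9 − 2.2 = +4.7 kJ/mol.

+4.7 kJ/mol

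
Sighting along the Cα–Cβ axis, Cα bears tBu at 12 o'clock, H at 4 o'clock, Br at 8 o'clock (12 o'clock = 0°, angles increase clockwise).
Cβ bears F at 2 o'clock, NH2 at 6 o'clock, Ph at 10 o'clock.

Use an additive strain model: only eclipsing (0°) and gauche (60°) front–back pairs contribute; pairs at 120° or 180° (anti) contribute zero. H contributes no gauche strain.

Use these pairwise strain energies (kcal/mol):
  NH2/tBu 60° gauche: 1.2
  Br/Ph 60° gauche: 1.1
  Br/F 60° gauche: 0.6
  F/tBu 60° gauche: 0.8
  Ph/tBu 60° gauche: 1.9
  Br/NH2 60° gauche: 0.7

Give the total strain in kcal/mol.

4.5 kcal/mol

This conformer (staggered): tBu–F gauche, tBu–Ph gauche, Br–NH2 gauche, Br–Ph gauche; 0.8 + 1.9 + 0.7 + 1.1 = 4.5 kcal/mol.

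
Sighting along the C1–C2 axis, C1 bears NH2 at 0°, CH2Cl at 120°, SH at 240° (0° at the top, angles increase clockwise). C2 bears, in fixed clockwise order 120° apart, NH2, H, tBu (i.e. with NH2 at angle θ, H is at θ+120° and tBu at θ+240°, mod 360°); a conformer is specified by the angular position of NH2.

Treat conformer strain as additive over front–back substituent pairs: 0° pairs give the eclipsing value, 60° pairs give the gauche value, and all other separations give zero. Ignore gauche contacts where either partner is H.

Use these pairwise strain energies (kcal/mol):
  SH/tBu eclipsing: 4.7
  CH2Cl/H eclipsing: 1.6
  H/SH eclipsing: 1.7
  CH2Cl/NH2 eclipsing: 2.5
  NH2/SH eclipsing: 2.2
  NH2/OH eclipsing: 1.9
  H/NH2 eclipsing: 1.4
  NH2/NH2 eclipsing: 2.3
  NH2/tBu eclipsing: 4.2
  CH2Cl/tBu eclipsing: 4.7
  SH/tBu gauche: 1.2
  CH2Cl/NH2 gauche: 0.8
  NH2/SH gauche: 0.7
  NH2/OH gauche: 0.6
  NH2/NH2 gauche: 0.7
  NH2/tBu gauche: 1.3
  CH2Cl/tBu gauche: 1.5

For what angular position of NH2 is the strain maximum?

NH2 at 0° (eclipsed): NH2–NH2 eclipsed, CH2Cl–H eclipsed, SH–tBu eclipsed; 2.3 + 1.6 + 4.7 = 8.6 kcal/mol.
NH2 at 60° (staggered): NH2–NH2 gauche, NH2–tBu gauche, CH2Cl–NH2 gauche, SH–tBu gauche; 0.7 + 1.3 + 0.8 + 1.2 = 4.0 kcal/mol.
NH2 at 120° (eclipsed): NH2–tBu eclipsed, CH2Cl–NH2 eclipsed, SH–H eclipsed; 4.2 + 2.5 + 1.7 = 8.4 kcal/mol.
NH2 at 180° (staggered): NH2–tBu gauche, CH2Cl–NH2 gauche, CH2Cl–tBu gauche, SH–NH2 gauche; 1.3 + 0.8 + 1.5 + 0.7 = 4.3 kcal/mol.
NH2 at 240° (eclipsed): NH2–H eclipsed, CH2Cl–tBu eclipsed, SH–NH2 eclipsed; 1.4 + 4.7 + 2.2 = 8.3 kcal/mol.
NH2 at 300° (staggered): NH2–NH2 gauche, CH2Cl–tBu gauche, SH–NH2 gauche, SH–tBu gauche; 0.7 + 1.5 + 0.7 + 1.2 = 4.1 kcal/mol.
The maximum (8.6 kcal/mol) occurs with NH2 at 0°.

0°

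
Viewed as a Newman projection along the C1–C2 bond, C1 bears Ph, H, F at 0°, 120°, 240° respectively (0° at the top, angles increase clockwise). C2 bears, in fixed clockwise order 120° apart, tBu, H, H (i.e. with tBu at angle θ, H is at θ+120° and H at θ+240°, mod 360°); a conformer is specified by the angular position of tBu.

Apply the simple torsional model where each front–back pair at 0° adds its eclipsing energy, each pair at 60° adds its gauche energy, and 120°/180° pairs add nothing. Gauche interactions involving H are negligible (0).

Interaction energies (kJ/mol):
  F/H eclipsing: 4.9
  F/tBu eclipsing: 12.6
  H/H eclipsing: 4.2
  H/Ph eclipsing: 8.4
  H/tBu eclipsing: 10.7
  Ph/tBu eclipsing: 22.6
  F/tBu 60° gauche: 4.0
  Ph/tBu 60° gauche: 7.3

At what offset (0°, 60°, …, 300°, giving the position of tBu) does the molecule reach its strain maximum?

0°

tBu at 0° (eclipsed): Ph(0°)/tBu(0°) eclipsed 22.6; H(120°)/H(120°) eclipsed 4.2; F(240°)/H(240°) eclipsed 4.9 → 31.7 kJ/mol.
tBu at 60° (staggered): Ph(0°)/tBu(60°) gauche 7.3 → 7.3 kJ/mol.
tBu at 120° (eclipsed): Ph(0°)/H(0°) eclipsed 8.4; H(120°)/tBu(120°) eclipsed 10.7; F(240°)/H(240°) eclipsed 4.9 → 24.0 kJ/mol.
tBu at 180° (staggered): F(240°)/tBu(180°) gauche 4.0 → 4.0 kJ/mol.
tBu at 240° (eclipsed): Ph(0°)/H(0°) eclipsed 8.4; H(120°)/H(120°) eclipsed 4.2; F(240°)/tBu(240°) eclipsed 12.6 → 25.2 kJ/mol.
tBu at 300° (staggered): Ph(0°)/tBu(300°) gauche 7.3; F(240°)/tBu(300°) gauche 4.0 → 11.3 kJ/mol.
The maximum (31.7 kJ/mol) occurs with tBu at 0°.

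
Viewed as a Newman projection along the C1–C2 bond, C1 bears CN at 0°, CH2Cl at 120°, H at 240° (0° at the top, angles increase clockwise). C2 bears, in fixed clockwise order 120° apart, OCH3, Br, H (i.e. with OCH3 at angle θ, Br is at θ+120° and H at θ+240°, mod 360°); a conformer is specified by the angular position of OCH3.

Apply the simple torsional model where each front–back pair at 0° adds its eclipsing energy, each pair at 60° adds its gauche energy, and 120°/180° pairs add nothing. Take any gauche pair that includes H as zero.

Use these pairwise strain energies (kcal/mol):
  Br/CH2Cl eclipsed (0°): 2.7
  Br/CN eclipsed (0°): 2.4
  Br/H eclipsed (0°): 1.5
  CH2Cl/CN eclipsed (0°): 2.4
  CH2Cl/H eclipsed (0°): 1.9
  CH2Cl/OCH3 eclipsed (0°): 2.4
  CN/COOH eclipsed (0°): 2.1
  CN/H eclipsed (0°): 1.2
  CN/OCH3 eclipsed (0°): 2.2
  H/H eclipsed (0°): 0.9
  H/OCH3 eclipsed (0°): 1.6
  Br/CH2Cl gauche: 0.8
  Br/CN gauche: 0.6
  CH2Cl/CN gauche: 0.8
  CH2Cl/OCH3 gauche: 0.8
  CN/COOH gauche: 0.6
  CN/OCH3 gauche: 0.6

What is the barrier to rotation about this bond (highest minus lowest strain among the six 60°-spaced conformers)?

4.5 kcal/mol

OCH3 at 0° (eclipsed): CN–OCH3 eclipsed, CH2Cl–Br eclipsed, H–H eclipsed; 2.2 + 2.7 + 0.9 = 5.8 kcal/mol.
OCH3 at 60° (staggered): CN–OCH3 gauche, CH2Cl–OCH3 gauche, CH2Cl–Br gauche; 0.6 + 0.8 + 0.8 = 2.2 kcal/mol.
OCH3 at 120° (eclipsed): CN–H eclipsed, CH2Cl–OCH3 eclipsed, H–Br eclipsed; 1.2 + 2.4 + 1.5 = 5.1 kcal/mol.
OCH3 at 180° (staggered): CN–Br gauche, CH2Cl–OCH3 gauche; 0.6 + 0.8 = 1.4 kcal/mol.
OCH3 at 240° (eclipsed): CN–Br eclipsed, CH2Cl–H eclipsed, H–OCH3 eclipsed; 2.4 + 1.9 + 1.6 = 5.9 kcal/mol.
OCH3 at 300° (staggered): CN–OCH3 gauche, CN–Br gauche, CH2Cl–Br gauche; 0.6 + 0.6 + 0.8 = 2.0 kcal/mol.
Max at 240° (5.9 kcal/mol), min at 180° (1.4 kcal/mol); barrier = 4.5 kcal/mol.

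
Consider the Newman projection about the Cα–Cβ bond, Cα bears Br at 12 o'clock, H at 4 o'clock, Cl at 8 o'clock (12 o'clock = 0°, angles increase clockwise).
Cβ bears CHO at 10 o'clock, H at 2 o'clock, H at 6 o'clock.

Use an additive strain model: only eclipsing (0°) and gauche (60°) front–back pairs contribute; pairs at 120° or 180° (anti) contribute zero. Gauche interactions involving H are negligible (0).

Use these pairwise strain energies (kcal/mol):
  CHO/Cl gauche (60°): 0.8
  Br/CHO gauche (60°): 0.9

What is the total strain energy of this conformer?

This conformer is staggered. Br at 0° is gauche with CHO at 300° (0.9); Cl at 240° is gauche with CHO at 300° (0.8). Total 1.7 kcal/mol.

1.7 kcal/mol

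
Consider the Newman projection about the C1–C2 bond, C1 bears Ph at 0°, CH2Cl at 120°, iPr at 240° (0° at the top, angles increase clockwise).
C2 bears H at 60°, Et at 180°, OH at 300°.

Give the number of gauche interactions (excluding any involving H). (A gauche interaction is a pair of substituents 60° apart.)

4

Non-H gauche pairs: Ph(0°)/OH(300°); CH2Cl(120°)/Et(180°); iPr(240°)/Et(180°); iPr(240°)/OH(300°) — 4 interactions.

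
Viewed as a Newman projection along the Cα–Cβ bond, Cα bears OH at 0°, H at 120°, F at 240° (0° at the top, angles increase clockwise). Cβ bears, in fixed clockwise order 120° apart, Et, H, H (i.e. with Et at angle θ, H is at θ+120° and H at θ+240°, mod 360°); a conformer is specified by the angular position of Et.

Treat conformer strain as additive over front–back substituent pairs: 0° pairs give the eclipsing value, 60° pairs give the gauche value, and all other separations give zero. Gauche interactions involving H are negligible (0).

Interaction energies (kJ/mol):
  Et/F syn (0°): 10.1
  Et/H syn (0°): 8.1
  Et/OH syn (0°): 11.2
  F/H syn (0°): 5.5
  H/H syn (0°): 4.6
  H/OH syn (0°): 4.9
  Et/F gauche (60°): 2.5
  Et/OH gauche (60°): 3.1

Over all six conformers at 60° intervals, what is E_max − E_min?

18.8 kJ/mol

Et at 0° (eclipsed): OH–Et eclipsed, H–H eclipsed, F–H eclipsed; 11.2 + 4.6 + 5.5 = 21.3 kJ/mol.
Et at 60° (staggered): OH–Et gauche; 3.1 = 3.1 kJ/mol.
Et at 120° (eclipsed): OH–H eclipsed, H–Et eclipsed, F–H eclipsed; 4.9 + 8.1 + 5.5 = 18.5 kJ/mol.
Et at 180° (staggered): F–Et gauche; 2.5 = 2.5 kJ/mol.
Et at 240° (eclipsed): OH–H eclipsed, H–H eclipsed, F–Et eclipsed; 4.9 + 4.6 + 10.1 = 19.6 kJ/mol.
Et at 300° (staggered): OH–Et gauche, F–Et gauche; 3.1 + 2.5 = 5.6 kJ/mol.
Max at 0° (21.3 kJ/mol), min at 180° (2.5 kJ/mol); barrier = 18.8 kJ/mol.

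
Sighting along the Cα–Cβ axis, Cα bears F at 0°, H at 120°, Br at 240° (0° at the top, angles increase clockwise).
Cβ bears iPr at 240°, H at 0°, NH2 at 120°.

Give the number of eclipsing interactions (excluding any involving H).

Non-H eclipsing pairs: Br(240°)/iPr(240°) — 1 interaction.

1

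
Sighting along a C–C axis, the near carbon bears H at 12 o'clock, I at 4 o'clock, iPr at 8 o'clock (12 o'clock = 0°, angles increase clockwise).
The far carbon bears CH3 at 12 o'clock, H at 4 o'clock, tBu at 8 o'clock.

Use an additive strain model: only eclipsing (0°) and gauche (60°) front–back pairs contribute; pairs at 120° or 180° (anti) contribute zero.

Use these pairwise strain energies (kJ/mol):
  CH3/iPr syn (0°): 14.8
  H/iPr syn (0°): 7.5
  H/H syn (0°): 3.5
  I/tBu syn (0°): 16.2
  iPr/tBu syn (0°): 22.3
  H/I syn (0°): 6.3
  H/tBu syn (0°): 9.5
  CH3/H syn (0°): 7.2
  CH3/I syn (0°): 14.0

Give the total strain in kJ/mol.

35.8 kJ/mol

This conformer (eclipsed): H(0°)/CH3(0°) eclipsed 7.2; I(120°)/H(120°) eclipsed 6.3; iPr(240°)/tBu(240°) eclipsed 22.3 → 35.8 kJ/mol.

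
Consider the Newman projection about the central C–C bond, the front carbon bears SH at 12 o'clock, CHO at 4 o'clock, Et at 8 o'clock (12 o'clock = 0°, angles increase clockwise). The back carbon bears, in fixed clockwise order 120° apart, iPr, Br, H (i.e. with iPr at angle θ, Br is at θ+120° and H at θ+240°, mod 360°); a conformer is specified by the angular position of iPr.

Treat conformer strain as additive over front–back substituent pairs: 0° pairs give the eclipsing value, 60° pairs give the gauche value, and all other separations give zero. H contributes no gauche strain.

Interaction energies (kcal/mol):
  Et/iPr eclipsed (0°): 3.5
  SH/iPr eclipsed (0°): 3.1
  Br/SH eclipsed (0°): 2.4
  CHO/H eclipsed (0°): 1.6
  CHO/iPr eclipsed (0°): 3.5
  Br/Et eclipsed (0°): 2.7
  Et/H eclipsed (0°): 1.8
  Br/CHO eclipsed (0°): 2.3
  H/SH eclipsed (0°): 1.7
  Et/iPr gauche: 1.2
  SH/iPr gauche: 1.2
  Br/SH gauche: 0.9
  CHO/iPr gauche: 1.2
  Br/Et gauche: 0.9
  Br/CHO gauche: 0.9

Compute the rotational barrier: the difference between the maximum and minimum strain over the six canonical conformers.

3.7 kcal/mol

iPr at 0° (eclipsed): SH(0°)/iPr(0°) eclipsed 3.1; CHO(120°)/Br(120°) eclipsed 2.3; Et(240°)/H(240°) eclipsed 1.8 → 7.2 kcal/mol.
iPr at 60° (staggered): SH(0°)/iPr(60°) gauche 1.2; CHO(120°)/iPr(60°) gauche 1.2; CHO(120°)/Br(180°) gauche 0.9; Et(240°)/Br(180°) gauche 0.9 → 4.2 kcal/mol.
iPr at 120° (eclipsed): SH(0°)/H(0°) eclipsed 1.7; CHO(120°)/iPr(120°) eclipsed 3.5; Et(240°)/Br(240°) eclipsed 2.7 → 7.9 kcal/mol.
iPr at 180° (staggered): SH(0°)/Br(300°) gauche 0.9; CHO(120°)/iPr(180°) gauche 1.2; Et(240°)/iPr(180°) gauche 1.2; Et(240°)/Br(300°) gauche 0.9 → 4.2 kcal/mol.
iPr at 240° (eclipsed): SH(0°)/Br(0°) eclipsed 2.4; CHO(120°)/H(120°) eclipsed 1.6; Et(240°)/iPr(240°) eclipsed 3.5 → 7.5 kcal/mol.
iPr at 300° (staggered): SH(0°)/iPr(300°) gauche 1.2; SH(0°)/Br(60°) gauche 0.9; CHO(120°)/Br(60°) gauche 0.9; Et(240°)/iPr(300°) gauche 1.2 → 4.2 kcal/mol.
Max at 120° (7.9 kcal/mol), min at 60° (4.2 kcal/mol); barrier = 3.7 kcal/mol.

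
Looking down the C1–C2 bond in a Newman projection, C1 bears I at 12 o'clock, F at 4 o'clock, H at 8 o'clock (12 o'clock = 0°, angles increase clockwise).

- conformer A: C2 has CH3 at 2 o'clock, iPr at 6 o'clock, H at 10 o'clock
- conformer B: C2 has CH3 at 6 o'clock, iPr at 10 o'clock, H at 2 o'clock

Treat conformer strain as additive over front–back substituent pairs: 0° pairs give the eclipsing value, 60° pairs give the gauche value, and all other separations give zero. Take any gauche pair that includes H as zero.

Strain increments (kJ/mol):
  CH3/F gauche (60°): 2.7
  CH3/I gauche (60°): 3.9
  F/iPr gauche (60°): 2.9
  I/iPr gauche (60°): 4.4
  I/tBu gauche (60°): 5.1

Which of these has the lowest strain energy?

A (staggered): I(0°)/CH3(60°) gauche 3.9; F(120°)/CH3(60°) gauche 2.7; F(120°)/iPr(180°) gauche 2.9 → 9.5 kJ/mol.
B (staggered): I(0°)/iPr(300°) gauche 4.4; F(120°)/CH3(180°) gauche 2.7 → 7.1 kJ/mol.
B has the lowest total (7.1 kJ/mol).

B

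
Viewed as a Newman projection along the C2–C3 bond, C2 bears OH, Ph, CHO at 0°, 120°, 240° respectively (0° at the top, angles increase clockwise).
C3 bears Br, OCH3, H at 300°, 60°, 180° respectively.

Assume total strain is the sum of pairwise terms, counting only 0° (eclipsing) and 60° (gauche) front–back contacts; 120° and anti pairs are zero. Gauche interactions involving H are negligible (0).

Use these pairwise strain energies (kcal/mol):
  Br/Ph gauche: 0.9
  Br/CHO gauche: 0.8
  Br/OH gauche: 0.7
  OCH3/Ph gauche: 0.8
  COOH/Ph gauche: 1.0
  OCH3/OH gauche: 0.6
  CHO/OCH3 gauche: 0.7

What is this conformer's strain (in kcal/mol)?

This conformer (staggered): OH(0°)/Br(300°) gauche 0.7; OH(0°)/OCH3(60°) gauche 0.6; Ph(120°)/OCH3(60°) gauche 0.8; CHO(240°)/Br(300°) gauche 0.8 → 2.9 kcal/mol.

2.9 kcal/mol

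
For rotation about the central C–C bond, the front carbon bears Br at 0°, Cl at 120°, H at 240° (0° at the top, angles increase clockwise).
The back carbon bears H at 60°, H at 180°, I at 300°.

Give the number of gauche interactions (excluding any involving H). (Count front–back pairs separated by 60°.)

Non-H gauche pairs: Br(0°)/I(300°) — 1 interaction.

1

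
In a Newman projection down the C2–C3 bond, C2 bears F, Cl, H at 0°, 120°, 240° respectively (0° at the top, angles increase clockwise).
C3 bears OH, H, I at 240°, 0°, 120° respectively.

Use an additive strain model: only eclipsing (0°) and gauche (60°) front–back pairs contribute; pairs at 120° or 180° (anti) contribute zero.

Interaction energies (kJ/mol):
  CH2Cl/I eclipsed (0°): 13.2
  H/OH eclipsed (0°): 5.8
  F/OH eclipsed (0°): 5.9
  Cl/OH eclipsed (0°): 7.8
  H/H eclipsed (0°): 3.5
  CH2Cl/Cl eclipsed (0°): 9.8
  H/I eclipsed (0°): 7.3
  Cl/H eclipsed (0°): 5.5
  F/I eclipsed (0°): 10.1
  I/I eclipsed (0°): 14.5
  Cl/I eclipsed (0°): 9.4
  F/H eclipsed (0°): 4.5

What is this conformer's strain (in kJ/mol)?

This conformer (eclipsed): F(0°)/H(0°) eclipsed 4.5; Cl(120°)/I(120°) eclipsed 9.4; H(240°)/OH(240°) eclipsed 5.8 → 19.7 kJ/mol.

19.7 kJ/mol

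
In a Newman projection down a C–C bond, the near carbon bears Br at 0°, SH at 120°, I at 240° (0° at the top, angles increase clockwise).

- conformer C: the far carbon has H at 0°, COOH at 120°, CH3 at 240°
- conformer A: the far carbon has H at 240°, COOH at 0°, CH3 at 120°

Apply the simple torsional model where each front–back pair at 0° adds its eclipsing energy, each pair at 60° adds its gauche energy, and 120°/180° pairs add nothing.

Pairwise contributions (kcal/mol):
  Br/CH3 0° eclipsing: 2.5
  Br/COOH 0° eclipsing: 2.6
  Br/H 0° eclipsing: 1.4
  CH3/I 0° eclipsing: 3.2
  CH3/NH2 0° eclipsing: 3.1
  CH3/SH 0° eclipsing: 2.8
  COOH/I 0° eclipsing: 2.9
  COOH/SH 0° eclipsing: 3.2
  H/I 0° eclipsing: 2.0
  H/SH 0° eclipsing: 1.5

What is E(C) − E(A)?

C (eclipsed): Br(0°)/H(0°) eclipsed 1.4; SH(120°)/COOH(120°) eclipsed 3.2; I(240°)/CH3(240°) eclipsed 3.2 → 7.8 kcal/mol.
A (eclipsed): Br(0°)/COOH(0°) eclipsed 2.6; SH(120°)/CH3(120°) eclipsed 2.8; I(240°)/H(240°) eclipsed 2.0 → 7.4 kcal/mol.
E(C) − E(A) = 7.8 − 7.4 = +0.4 kcal/mol.

+0.4 kcal/mol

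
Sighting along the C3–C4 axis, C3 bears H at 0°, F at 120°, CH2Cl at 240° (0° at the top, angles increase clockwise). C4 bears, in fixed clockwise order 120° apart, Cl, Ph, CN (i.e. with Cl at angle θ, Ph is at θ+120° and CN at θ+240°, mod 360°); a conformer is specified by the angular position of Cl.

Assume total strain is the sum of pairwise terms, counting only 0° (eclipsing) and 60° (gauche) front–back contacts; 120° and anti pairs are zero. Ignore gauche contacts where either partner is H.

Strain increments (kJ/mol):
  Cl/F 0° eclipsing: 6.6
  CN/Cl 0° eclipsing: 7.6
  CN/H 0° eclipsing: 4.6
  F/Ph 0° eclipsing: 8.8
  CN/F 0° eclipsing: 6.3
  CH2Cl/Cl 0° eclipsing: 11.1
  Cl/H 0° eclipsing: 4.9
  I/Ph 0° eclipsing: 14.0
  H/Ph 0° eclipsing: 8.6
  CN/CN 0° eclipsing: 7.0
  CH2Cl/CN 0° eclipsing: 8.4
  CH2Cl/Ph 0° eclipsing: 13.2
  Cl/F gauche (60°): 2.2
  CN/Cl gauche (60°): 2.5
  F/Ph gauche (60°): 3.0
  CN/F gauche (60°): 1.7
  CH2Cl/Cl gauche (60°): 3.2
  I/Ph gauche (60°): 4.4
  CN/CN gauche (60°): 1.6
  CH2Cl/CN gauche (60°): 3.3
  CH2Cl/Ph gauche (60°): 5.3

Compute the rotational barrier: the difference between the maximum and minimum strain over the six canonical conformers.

14.8 kJ/mol

Cl at 0° (eclipsed): H–Cl eclipsed, F–Ph eclipsed, CH2Cl–CN eclipsed; 4.9 + 8.8 + 8.4 = 22.1 kJ/mol.
Cl at 60° (staggered): F–Cl gauche, F–Ph gauche, CH2Cl–Ph gauche, CH2Cl–CN gauche; 2.2 + 3.0 + 5.3 + 3.3 = 13.8 kJ/mol.
Cl at 120° (eclipsed): H–CN eclipsed, F–Cl eclipsed, CH2Cl–Ph eclipsed; 4.6 + 6.6 + 13.2 = 24.4 kJ/mol.
Cl at 180° (staggered): F–Cl gauche, F–CN gauche, CH2Cl–Cl gauche, CH2Cl–Ph gauche; 2.2 + 1.7 + 3.2 + 5.3 = 12.4 kJ/mol.
Cl at 240° (eclipsed): H–Ph eclipsed, F–CN eclipsed, CH2Cl–Cl eclipsed; 8.6 + 6.3 + 11.1 = 26.0 kJ/mol.
Cl at 300° (staggered): F–Ph gauche, F–CN gauche, CH2Cl–Cl gauche, CH2Cl–CN gauche; 3.0 + 1.7 + 3.2 + 3.3 = 11.2 kJ/mol.
Max at 240° (26.0 kJ/mol), min at 300° (11.2 kJ/mol); barrier = 14.8 kJ/mol.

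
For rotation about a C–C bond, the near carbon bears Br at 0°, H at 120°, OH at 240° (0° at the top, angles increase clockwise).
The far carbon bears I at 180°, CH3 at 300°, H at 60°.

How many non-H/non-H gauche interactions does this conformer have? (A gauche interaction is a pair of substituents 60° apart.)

Non-H gauche pairs: Br(0°)/CH3(300°); OH(240°)/I(180°); OH(240°)/CH3(300°) — 3 interactions.

3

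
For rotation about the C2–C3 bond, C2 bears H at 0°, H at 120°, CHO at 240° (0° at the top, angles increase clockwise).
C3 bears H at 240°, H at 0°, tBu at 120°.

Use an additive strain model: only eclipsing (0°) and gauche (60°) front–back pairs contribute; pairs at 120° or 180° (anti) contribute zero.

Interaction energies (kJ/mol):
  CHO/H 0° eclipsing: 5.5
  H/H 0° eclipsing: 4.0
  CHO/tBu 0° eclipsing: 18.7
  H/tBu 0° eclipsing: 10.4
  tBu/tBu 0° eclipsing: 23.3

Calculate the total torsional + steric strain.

This conformer (eclipsed): H(0°)/H(0°) eclipsed 4.0; H(120°)/tBu(120°) eclipsed 10.4; CHO(240°)/H(240°) eclipsed 5.5 → 19.9 kJ/mol.

19.9 kJ/mol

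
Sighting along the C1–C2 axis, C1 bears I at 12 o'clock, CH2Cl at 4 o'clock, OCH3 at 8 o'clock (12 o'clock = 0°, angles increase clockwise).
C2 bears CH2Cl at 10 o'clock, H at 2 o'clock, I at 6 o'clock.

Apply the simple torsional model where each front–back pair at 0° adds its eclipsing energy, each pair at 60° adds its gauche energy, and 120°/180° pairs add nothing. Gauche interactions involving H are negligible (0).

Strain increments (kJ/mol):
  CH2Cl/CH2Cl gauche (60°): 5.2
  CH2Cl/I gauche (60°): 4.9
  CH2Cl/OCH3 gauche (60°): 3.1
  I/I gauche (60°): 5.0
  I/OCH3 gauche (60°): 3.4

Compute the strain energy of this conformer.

This conformer (staggered): I(0°)/CH2Cl(300°) gauche 4.9; CH2Cl(120°)/I(180°) gauche 4.9; OCH3(240°)/CH2Cl(300°) gauche 3.1; OCH3(240°)/I(180°) gauche 3.4 → 16.3 kJ/mol.

16.3 kJ/mol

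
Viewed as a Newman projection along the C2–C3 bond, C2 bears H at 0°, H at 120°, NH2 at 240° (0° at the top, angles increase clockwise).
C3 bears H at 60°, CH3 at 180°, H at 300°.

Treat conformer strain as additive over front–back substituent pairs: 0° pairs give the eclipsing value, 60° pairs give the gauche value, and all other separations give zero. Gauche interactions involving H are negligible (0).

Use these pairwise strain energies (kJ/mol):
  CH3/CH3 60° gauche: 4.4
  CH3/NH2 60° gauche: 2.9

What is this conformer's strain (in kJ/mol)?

2.9 kJ/mol

This conformer (staggered): NH2(240°)/CH3(180°) gauche 2.9 → 2.9 kJ/mol.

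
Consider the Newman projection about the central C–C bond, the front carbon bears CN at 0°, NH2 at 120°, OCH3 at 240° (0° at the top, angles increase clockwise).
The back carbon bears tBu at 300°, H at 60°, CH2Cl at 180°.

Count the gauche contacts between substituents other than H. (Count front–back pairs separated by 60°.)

Non-H gauche pairs: CN(0°)/tBu(300°); NH2(120°)/CH2Cl(180°); OCH3(240°)/tBu(300°); OCH3(240°)/CH2Cl(180°) — 4 interactions.

4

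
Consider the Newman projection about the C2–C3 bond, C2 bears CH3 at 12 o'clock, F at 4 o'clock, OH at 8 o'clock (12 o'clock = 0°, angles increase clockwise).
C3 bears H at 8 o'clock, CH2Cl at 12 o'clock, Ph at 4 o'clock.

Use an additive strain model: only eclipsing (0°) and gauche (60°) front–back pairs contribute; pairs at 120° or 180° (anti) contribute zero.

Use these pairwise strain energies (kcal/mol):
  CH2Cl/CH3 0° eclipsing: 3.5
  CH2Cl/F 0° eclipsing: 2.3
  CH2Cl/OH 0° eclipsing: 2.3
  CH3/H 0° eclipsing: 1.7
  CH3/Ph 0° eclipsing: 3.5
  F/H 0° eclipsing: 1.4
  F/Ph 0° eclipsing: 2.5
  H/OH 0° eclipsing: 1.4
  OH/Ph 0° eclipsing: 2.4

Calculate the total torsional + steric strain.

This conformer is eclipsed. CH3 at 0° is eclipsed with CH2Cl at 0° (3.5); F at 120° is eclipsed with Ph at 120° (2.5); OH at 240° is eclipsed with H at 240° (1.4). Total 7.4 kcal/mol.

7.4 kcal/mol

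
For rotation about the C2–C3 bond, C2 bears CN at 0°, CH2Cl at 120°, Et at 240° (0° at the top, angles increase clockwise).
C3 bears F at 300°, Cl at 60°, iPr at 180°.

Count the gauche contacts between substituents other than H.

6

Non-H gauche pairs: CN(0°)/F(300°); CN(0°)/Cl(60°); CH2Cl(120°)/Cl(60°); CH2Cl(120°)/iPr(180°); Et(240°)/F(300°); Et(240°)/iPr(180°) — 6 interactions.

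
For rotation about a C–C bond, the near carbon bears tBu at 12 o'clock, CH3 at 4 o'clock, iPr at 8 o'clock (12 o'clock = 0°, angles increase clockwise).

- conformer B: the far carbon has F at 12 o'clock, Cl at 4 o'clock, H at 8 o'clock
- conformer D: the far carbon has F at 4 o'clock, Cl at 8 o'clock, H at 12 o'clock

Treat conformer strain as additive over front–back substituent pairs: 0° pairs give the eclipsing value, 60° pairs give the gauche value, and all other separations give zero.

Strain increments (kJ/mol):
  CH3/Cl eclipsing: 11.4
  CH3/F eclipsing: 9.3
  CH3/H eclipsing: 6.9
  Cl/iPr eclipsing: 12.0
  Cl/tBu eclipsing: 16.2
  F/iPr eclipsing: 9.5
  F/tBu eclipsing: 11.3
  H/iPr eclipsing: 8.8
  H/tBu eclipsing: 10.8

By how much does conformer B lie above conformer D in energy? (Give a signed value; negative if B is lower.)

B (eclipsed): tBu–F eclipsed, CH3–Cl eclipsed, iPr–H eclipsed; 11.3 + 11.4 + 8.8 = 31.5 kJ/mol.
D (eclipsed): tBu–H eclipsed, CH3–F eclipsed, iPr–Cl eclipsed; 10.8 + 9.3 + 12.0 = 32.1 kJ/mol.
E(B) − E(D) = 31.5 − 32.1 = -0.6 kJ/mol.

-0.6 kJ/mol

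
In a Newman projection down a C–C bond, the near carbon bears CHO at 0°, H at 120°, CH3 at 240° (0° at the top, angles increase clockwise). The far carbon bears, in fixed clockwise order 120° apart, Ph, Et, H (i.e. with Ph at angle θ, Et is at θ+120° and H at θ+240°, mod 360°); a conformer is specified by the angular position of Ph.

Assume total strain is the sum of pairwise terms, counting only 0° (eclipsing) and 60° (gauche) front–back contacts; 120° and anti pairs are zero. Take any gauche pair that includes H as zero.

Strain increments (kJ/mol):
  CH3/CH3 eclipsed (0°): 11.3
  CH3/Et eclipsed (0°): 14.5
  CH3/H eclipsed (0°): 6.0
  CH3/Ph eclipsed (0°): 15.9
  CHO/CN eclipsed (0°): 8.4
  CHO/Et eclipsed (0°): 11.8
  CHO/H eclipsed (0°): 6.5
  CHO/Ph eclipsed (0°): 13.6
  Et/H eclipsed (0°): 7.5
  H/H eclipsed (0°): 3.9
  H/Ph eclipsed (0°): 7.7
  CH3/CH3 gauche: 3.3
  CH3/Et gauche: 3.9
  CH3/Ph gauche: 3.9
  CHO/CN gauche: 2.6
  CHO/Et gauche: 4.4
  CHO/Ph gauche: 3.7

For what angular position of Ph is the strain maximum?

Ph at 0° (eclipsed): CHO–Ph eclipsed, H–Et eclipsed, CH3–H eclipsed; 13.6 + 7.5 + 6.0 = 27.1 kJ/mol.
Ph at 60° (staggered): CHO–Ph gauche, CH3–Et gauche; 3.7 + 3.9 = 7.6 kJ/mol.
Ph at 120° (eclipsed): CHO–H eclipsed, H–Ph eclipsed, CH3–Et eclipsed; 6.5 + 7.7 + 14.5 = 28.7 kJ/mol.
Ph at 180° (staggered): CHO–Et gauche, CH3–Ph gauche, CH3–Et gauche; 4.4 + 3.9 + 3.9 = 12.2 kJ/mol.
Ph at 240° (eclipsed): CHO–Et eclipsed, H–H eclipsed, CH3–Ph eclipsed; 11.8 + 3.9 + 15.9 = 31.6 kJ/mol.
Ph at 300° (staggered): CHO–Ph gauche, CHO–Et gauche, CH3–Ph gauche; 3.7 + 4.4 + 3.9 = 12.0 kJ/mol.
The maximum (31.6 kJ/mol) occurs with Ph at 240°.

240°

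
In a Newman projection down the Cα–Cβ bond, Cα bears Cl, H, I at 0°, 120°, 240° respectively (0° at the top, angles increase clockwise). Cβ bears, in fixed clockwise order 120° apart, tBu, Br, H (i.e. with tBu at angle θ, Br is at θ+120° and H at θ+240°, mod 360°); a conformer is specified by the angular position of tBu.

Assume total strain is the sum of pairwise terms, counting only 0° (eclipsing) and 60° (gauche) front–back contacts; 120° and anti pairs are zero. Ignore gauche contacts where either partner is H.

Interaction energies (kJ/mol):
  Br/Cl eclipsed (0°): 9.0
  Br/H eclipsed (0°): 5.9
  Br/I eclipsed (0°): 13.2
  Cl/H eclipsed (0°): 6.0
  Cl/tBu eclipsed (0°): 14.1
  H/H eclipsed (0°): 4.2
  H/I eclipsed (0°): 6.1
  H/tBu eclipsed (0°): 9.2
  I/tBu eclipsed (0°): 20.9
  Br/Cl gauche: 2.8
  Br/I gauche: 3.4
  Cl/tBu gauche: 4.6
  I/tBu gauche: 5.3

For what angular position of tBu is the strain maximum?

240°

tBu at 0° (eclipsed): Cl–tBu eclipsed, H–Br eclipsed, I–H eclipsed; 14.1 + 5.9 + 6.1 = 26.1 kJ/mol.
tBu at 60° (staggered): Cl–tBu gauche, I–Br gauche; 4.6 + 3.4 = 8.0 kJ/mol.
tBu at 120° (eclipsed): Cl–H eclipsed, H–tBu eclipsed, I–Br eclipsed; 6.0 + 9.2 + 13.2 = 28.4 kJ/mol.
tBu at 180° (staggered): Cl–Br gauche, I–tBu gauche, I–Br gauche; 2.8 + 5.3 + 3.4 = 11.5 kJ/mol.
tBu at 240° (eclipsed): Cl–Br eclipsed, H–H eclipsed, I–tBu eclipsed; 9.0 + 4.2 + 20.9 = 34.1 kJ/mol.
tBu at 300° (staggered): Cl–tBu gauche, Cl–Br gauche, I–tBu gauche; 4.6 + 2.8 + 5.3 = 12.7 kJ/mol.
The maximum (34.1 kJ/mol) occurs with tBu at 240°.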